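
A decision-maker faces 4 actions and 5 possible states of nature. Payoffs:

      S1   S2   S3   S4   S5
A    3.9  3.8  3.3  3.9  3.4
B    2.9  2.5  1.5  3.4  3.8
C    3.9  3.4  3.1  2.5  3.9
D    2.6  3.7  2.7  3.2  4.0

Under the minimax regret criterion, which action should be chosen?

Column bests: S1=3.9, S2=3.8, S3=3.3, S4=3.9, S5=4.0.
A regrets: 0.0, 0.0, 0.0, 0.0, 0.6 → max 0.6
B regrets: 1.0, 1.3, 1.8, 0.5, 0.2 → max 1.8
C regrets: 0.0, 0.4, 0.2, 1.4, 0.1 → max 1.4
D regrets: 1.3, 0.1, 0.6, 0.7, 0.0 → max 1.3
Smallest max regret = 0.6 → A.

A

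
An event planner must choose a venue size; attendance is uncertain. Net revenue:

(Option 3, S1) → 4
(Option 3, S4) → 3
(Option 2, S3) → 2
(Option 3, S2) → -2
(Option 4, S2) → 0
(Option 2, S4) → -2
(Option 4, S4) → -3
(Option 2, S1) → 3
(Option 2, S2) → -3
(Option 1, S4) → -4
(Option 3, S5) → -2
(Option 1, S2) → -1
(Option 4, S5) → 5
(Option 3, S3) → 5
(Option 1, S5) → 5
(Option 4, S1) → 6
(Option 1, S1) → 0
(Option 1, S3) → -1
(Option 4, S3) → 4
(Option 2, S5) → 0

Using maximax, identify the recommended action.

Row maxima: Option 1=5, Option 2=3, Option 3=5, Option 4=6
Best best-case = 6 → Option 4.

Option 4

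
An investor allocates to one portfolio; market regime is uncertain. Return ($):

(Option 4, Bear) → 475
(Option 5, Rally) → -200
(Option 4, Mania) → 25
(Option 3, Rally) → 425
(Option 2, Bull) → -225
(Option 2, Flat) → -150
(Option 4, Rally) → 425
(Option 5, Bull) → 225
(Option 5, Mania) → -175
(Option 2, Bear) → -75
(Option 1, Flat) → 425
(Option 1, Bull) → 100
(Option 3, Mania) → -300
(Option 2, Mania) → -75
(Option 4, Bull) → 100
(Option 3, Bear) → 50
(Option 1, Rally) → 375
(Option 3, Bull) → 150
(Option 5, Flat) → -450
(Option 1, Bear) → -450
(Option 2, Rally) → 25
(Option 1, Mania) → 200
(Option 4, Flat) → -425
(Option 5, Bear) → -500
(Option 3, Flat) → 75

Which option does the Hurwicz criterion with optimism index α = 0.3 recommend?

Option 1: 0.3·425 + 0.7·(-450) = -187.5
Option 2: 0.3·25 + 0.7·(-225) = -150
Option 3: 0.3·425 + 0.7·(-300) = -82.5
Option 4: 0.3·475 + 0.7·(-425) = -155
Option 5: 0.3·225 + 0.7·(-500) = -282.5
Highest Hurwicz score = -82.5 → Option 3.

Option 3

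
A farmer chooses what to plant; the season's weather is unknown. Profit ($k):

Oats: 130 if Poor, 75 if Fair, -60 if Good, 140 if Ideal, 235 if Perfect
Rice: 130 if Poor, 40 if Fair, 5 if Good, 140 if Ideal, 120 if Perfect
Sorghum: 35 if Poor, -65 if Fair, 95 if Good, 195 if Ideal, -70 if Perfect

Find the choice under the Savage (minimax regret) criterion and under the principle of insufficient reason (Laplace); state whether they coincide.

Column bests: Poor=130, Fair=75, Good=95, Ideal=195, Perfect=235.
Oats regrets: 0, 0, 155, 55, 0 → max 155
Rice regrets: 0, 35, 90, 55, 115 → max 115
Sorghum regrets: 95, 140, 0, 0, 305 → max 305
Smallest max regret = 115 → Rice.
Row averages: Oats=104, Rice=87, Sorghum=38
Highest average = 104 → Oats.

minimax regret → Rice; laplace → Oats (disagree)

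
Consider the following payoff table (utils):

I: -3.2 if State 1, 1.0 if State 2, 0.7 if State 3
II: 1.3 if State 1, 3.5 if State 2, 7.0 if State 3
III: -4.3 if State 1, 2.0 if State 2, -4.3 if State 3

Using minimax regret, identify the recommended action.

II

Column bests: State 1=1.3, State 2=3.5, State 3=7.0.
I regrets: 4.5, 2.5, 6.3 → max 6.3
II regrets: 0.0, 0.0, 0.0 → max 0.0
III regrets: 5.6, 1.5, 11.3 → max 11.3
Smallest max regret = 0.0 → II.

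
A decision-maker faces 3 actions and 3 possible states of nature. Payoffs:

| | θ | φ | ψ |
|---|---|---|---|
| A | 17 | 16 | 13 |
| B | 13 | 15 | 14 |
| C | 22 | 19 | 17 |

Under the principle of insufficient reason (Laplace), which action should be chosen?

Row averages: A=46/3, B=14, C=58/3
Highest average = 58/3 → C.

C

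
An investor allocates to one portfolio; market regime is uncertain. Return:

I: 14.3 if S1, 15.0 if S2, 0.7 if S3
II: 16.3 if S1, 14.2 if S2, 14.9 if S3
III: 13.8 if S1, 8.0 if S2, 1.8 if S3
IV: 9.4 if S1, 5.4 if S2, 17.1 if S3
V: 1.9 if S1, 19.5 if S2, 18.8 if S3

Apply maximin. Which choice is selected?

II

Row minima: I=0.7, II=14.2, III=1.8, IV=5.4, V=1.9
Best worst-case = 14.2 → II.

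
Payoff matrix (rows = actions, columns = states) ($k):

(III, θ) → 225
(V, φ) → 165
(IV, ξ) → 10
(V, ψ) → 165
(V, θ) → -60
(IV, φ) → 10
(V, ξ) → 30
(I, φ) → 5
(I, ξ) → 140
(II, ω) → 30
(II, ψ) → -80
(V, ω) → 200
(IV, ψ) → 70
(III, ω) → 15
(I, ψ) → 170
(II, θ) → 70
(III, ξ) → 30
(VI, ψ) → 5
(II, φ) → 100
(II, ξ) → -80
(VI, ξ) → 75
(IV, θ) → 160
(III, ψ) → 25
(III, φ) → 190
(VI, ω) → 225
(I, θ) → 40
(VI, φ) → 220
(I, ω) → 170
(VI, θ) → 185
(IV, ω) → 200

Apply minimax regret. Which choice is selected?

Column bests: θ=225, φ=220, ψ=170, ω=225, ξ=140.
I regrets: 185, 215, 0, 55, 0 → max 215
II regrets: 155, 120, 250, 195, 220 → max 250
III regrets: 0, 30, 145, 210, 110 → max 210
IV regrets: 65, 210, 100, 25, 130 → max 210
V regrets: 285, 55, 5, 25, 110 → max 285
VI regrets: 40, 0, 165, 0, 65 → max 165
Smallest max regret = 165 → VI.

VI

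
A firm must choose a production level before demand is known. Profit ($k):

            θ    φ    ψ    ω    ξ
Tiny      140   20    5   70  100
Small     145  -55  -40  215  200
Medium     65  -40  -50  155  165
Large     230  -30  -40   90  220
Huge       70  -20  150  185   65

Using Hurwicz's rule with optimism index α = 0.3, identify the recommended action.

Tiny: 0.3·140 + 0.7·5 = 45.5
Small: 0.3·215 + 0.7·(-55) = 26
Medium: 0.3·165 + 0.7·(-50) = 14.5
Large: 0.3·230 + 0.7·(-40) = 41
Huge: 0.3·185 + 0.7·(-20) = 41.5
Highest Hurwicz score = 45.5 → Tiny.

Tiny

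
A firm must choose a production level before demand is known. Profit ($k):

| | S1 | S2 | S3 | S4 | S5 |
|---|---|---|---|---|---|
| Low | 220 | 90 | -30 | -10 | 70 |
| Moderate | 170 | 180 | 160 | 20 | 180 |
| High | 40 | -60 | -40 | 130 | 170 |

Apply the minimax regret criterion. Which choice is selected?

Moderate

Column bests: S1=220, S2=180, S3=160, S4=130, S5=180.
Low regrets: 0, 90, 190, 140, 110 → max 190
Moderate regrets: 50, 0, 0, 110, 0 → max 110
High regrets: 180, 240, 200, 0, 10 → max 240
Smallest max regret = 110 → Moderate.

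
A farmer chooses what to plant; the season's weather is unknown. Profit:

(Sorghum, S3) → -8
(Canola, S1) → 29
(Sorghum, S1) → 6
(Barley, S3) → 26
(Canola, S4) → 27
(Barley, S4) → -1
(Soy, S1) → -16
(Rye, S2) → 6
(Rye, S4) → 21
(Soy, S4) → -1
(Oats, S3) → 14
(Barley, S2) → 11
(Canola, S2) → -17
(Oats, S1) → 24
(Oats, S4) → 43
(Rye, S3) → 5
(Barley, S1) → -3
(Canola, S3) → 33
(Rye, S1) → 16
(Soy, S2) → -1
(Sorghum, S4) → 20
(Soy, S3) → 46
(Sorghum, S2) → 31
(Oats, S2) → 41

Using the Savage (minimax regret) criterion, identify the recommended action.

Oats

Column bests: S1=29, S2=41, S3=46, S4=43.
Soy regrets: 45, 42, 0, 44 → max 45
Barley regrets: 32, 30, 20, 44 → max 44
Canola regrets: 0, 58, 13, 16 → max 58
Rye regrets: 13, 35, 41, 22 → max 41
Oats regrets: 5, 0, 32, 0 → max 32
Sorghum regrets: 23, 10, 54, 23 → max 54
Smallest max regret = 32 → Oats.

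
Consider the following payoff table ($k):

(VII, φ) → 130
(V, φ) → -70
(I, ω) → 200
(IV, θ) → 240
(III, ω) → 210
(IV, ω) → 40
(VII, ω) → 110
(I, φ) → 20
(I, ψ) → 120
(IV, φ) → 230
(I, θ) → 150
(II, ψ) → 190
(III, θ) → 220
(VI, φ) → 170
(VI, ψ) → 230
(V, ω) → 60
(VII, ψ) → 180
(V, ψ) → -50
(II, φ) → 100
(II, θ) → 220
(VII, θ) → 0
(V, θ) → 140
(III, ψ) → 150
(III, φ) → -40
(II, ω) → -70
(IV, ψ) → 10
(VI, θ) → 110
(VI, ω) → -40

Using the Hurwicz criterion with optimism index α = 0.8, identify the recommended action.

IV

I: 0.8·200 + 0.2·20 = 164
II: 0.8·220 + 0.2·(-70) = 162
III: 0.8·220 + 0.2·(-40) = 168
IV: 0.8·240 + 0.2·10 = 194
V: 0.8·140 + 0.2·(-70) = 98
VI: 0.8·230 + 0.2·(-40) = 176
VII: 0.8·180 + 0.2·0 = 144
Highest Hurwicz score = 194 → IV.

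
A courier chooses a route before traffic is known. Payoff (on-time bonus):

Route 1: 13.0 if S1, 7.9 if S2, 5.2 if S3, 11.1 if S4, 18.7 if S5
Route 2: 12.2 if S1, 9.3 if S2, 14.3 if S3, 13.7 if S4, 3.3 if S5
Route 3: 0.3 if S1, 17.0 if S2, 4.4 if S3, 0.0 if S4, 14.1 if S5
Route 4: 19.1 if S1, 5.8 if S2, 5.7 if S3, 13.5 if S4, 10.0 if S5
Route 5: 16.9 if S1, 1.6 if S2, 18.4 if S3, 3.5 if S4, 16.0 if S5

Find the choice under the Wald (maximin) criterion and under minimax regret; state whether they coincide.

Row minima: Route 1=5.2, Route 2=3.3, Route 3=0.0, Route 4=5.7, Route 5=1.6
Best worst-case = 5.7 → Route 4.
Column bests: S1=19.1, S2=17.0, S3=18.4, S4=13.7, S5=18.7.
Route 1 regrets: 6.1, 9.1, 13.2, 2.6, 0.0 → max 13.2
Route 2 regrets: 6.9, 7.7, 4.1, 0.0, 15.4 → max 15.4
Route 3 regrets: 18.8, 0.0, 14.0, 13.7, 4.6 → max 18.8
Route 4 regrets: 0.0, 11.2, 12.7, 0.2, 8.7 → max 12.7
Route 5 regrets: 2.2, 15.4, 0.0, 10.2, 2.7 → max 15.4
Smallest max regret = 12.7 → Route 4.

maximin → Route 4; minimax regret → Route 4 (agree)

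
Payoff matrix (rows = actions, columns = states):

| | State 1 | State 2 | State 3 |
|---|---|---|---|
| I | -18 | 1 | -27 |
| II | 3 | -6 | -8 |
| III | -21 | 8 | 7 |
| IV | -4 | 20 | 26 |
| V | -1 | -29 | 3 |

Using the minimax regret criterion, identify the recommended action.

Column bests: State 1=3, State 2=20, State 3=26.
I regrets: 21, 19, 53 → max 53
II regrets: 0, 26, 34 → max 34
III regrets: 24, 12, 19 → max 24
IV regrets: 7, 0, 0 → max 7
V regrets: 4, 49, 23 → max 49
Smallest max regret = 7 → IV.

IV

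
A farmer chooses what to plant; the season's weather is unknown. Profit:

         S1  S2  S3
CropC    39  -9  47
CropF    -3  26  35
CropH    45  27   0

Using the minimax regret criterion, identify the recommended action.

CropC

Column bests: S1=45, S2=27, S3=47.
CropC regrets: 6, 36, 0 → max 36
CropF regrets: 48, 1, 12 → max 48
CropH regrets: 0, 0, 47 → max 47
Smallest max regret = 36 → CropC.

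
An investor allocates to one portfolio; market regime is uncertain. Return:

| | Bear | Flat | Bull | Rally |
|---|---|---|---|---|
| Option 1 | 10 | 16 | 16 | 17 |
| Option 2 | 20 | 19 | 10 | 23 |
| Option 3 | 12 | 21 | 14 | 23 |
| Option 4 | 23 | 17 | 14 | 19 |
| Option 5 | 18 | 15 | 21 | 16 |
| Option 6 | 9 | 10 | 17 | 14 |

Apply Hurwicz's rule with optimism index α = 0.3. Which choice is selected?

Option 5

Option 1: 0.3·17 + 0.7·10 = 12.1
Option 2: 0.3·23 + 0.7·10 = 13.9
Option 3: 0.3·23 + 0.7·12 = 15.3
Option 4: 0.3·23 + 0.7·14 = 16.7
Option 5: 0.3·21 + 0.7·15 = 16.8
Option 6: 0.3·17 + 0.7·9 = 11.4
Highest Hurwicz score = 16.8 → Option 5.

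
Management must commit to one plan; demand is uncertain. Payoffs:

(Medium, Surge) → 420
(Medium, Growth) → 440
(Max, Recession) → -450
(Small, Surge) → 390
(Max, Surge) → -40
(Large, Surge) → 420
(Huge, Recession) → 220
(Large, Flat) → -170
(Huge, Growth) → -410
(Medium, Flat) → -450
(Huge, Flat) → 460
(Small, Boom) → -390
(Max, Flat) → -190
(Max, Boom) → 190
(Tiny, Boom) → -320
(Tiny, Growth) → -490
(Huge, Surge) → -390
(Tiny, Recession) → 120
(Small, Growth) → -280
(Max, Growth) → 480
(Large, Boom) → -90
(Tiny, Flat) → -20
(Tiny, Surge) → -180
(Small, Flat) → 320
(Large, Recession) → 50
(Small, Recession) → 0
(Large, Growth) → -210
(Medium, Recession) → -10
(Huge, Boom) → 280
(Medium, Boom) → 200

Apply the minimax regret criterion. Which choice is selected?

Max

Column bests: Recession=220, Flat=460, Growth=480, Boom=280, Surge=420.
Tiny regrets: 100, 480, 970, 600, 600 → max 970
Small regrets: 220, 140, 760, 670, 30 → max 760
Medium regrets: 230, 910, 40, 80, 0 → max 910
Large regrets: 170, 630, 690, 370, 0 → max 690
Huge regrets: 0, 0, 890, 0, 810 → max 890
Max regrets: 670, 650, 0, 90, 460 → max 670
Smallest max regret = 670 → Max.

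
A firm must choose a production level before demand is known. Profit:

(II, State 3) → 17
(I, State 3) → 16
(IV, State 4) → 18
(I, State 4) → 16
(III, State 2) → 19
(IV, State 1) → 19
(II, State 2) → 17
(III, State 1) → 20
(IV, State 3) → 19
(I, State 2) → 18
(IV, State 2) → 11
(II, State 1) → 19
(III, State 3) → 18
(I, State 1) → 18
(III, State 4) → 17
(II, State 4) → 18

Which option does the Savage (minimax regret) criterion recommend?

Column bests: State 1=20, State 2=19, State 3=19, State 4=18.
I regrets: 2, 1, 3, 2 → max 3
II regrets: 1, 2, 2, 0 → max 2
III regrets: 0, 0, 1, 1 → max 1
IV regrets: 1, 8, 0, 0 → max 8
Smallest max regret = 1 → III.

III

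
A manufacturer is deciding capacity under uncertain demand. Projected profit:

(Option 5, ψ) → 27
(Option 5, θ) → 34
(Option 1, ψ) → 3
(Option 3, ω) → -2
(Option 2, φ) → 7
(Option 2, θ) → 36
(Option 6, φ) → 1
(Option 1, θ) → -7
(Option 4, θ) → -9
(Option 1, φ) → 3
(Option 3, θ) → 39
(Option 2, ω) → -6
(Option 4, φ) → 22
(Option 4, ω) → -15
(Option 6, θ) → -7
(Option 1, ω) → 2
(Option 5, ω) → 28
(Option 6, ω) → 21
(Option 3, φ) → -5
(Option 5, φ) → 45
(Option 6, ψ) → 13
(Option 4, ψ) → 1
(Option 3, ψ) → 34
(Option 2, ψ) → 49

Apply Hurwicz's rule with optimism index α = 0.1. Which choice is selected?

Option 5

Option 1: 0.1·3 + 0.9·(-7) = -6
Option 2: 0.1·49 + 0.9·(-6) = -0.5
Option 3: 0.1·39 + 0.9·(-5) = -0.6
Option 4: 0.1·22 + 0.9·(-15) = -11.3
Option 5: 0.1·45 + 0.9·27 = 28.8
Option 6: 0.1·21 + 0.9·(-7) = -4.2
Highest Hurwicz score = 28.8 → Option 5.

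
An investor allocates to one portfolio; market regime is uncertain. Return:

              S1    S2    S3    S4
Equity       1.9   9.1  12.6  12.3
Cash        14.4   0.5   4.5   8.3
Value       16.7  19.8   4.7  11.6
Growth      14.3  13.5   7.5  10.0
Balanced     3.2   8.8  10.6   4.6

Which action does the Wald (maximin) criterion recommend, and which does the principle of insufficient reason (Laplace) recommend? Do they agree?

Row minima: Equity=1.9, Cash=0.5, Value=4.7, Growth=7.5, Balanced=3.2
Best worst-case = 7.5 → Growth.
Row averages: Equity=8.975, Cash=6.925, Value=13.2, Growth=11.325, Balanced=6.8
Highest average = 13.2 → Value.

maximin → Growth; laplace → Value (disagree)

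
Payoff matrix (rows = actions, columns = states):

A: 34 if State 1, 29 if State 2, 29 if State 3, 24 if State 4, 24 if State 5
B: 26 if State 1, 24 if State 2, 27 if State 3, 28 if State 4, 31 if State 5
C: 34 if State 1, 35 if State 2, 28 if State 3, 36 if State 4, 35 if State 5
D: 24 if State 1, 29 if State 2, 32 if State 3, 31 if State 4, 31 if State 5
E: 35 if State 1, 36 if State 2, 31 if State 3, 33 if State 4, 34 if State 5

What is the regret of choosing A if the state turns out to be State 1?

1

Best payoff under State 1 is 35.
Regret = 35 − 34 = 1.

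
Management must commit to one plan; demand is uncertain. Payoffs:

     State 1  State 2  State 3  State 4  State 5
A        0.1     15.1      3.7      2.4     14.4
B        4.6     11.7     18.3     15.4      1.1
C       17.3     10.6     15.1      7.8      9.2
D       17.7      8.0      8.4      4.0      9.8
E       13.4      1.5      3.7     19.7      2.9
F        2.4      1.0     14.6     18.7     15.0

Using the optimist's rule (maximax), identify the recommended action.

Row maxima: A=15.1, B=18.3, C=17.3, D=17.7, E=19.7, F=18.7
Best best-case = 19.7 → E.

E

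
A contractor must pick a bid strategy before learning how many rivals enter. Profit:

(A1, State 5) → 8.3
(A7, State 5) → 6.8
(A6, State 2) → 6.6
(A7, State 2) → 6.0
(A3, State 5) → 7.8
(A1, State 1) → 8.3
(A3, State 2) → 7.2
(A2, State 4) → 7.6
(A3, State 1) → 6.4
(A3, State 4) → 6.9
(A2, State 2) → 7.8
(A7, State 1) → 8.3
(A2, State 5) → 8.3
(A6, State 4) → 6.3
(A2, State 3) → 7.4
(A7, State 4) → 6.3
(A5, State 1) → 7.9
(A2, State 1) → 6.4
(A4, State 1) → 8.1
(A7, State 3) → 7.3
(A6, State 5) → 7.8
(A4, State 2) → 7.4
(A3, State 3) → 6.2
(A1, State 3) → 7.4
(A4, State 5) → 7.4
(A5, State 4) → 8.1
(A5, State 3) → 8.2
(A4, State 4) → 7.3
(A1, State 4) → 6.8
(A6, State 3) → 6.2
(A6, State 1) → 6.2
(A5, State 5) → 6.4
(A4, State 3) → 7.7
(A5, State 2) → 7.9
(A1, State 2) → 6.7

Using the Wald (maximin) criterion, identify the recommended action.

Row minima: A1=6.7, A2=6.4, A3=6.2, A4=7.3, A5=6.4, A6=6.2, A7=6.0
Best worst-case = 7.3 → A4.

A4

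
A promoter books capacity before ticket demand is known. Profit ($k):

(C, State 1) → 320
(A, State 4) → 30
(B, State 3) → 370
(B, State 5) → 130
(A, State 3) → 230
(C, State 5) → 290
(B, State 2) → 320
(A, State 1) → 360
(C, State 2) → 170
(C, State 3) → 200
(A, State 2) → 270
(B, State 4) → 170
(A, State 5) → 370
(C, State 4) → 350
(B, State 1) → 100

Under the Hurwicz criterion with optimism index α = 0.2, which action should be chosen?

A: 0.2·370 + 0.8·30 = 98
B: 0.2·370 + 0.8·100 = 154
C: 0.2·350 + 0.8·170 = 206
Highest Hurwicz score = 206 → C.

C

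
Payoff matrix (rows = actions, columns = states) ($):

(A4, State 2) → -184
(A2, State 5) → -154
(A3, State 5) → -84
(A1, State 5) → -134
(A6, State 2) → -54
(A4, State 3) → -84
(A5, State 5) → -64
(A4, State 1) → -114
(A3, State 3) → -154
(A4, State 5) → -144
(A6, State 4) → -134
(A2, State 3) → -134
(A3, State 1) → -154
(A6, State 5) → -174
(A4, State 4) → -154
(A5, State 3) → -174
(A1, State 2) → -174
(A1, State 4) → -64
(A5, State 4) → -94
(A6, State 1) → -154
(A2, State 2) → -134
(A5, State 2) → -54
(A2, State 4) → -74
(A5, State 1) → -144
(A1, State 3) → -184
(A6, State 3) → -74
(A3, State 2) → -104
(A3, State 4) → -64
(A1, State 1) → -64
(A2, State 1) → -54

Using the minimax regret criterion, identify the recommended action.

A2

Column bests: State 1=-54, State 2=-54, State 3=-74, State 4=-64, State 5=-64.
A1 regrets: 10, 120, 110, 0, 70 → max 120
A2 regrets: 0, 80, 60, 10, 90 → max 90
A3 regrets: 100, 50, 80, 0, 20 → max 100
A4 regrets: 60, 130, 10, 90, 80 → max 130
A5 regrets: 90, 0, 100, 30, 0 → max 100
A6 regrets: 100, 0, 0, 70, 110 → max 110
Smallest max regret = 90 → A2.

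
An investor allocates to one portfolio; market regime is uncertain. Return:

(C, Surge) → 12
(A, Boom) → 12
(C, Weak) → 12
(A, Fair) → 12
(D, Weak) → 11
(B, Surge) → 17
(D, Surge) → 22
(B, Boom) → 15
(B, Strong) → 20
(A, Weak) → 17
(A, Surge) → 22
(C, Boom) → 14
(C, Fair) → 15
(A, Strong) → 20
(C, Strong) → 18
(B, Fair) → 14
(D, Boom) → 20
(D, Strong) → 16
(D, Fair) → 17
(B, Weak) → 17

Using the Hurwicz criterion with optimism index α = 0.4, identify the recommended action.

A: 0.4·22 + 0.6·12 = 16
B: 0.4·20 + 0.6·14 = 16.4
C: 0.4·18 + 0.6·12 = 14.4
D: 0.4·22 + 0.6·11 = 15.4
Highest Hurwicz score = 16.4 → B.

B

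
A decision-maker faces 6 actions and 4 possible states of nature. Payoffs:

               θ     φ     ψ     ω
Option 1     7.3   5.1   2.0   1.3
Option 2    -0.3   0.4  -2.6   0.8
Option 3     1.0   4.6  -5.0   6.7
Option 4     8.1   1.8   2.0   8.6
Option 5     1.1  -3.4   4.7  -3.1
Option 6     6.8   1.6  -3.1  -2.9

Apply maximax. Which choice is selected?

Row maxima: Option 1=7.3, Option 2=0.8, Option 3=6.7, Option 4=8.6, Option 5=4.7, Option 6=6.8
Best best-case = 8.6 → Option 4.

Option 4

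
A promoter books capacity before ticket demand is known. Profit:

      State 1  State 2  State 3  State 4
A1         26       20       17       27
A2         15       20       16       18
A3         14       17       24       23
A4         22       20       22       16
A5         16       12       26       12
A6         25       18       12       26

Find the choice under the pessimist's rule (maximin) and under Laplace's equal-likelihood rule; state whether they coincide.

Row minima: A1=17, A2=15, A3=14, A4=16, A5=12, A6=12
Best worst-case = 17 → A1.
Row averages: A1=22.5, A2=17.25, A3=19.5, A4=20, A5=16.5, A6=20.25
Highest average = 22.5 → A1.

maximin → A1; laplace → A1 (agree)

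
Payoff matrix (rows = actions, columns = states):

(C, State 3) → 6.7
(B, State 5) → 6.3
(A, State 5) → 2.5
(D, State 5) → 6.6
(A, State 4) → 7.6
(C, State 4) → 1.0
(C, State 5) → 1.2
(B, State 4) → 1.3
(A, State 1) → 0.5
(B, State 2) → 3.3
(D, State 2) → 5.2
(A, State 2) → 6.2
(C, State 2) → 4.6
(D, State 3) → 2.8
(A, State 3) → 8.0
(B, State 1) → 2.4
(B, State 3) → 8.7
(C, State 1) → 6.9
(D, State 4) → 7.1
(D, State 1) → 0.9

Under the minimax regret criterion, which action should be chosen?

D

Column bests: State 1=6.9, State 2=6.2, State 3=8.7, State 4=7.6, State 5=6.6.
A regrets: 6.4, 0.0, 0.7, 0.0, 4.1 → max 6.4
B regrets: 4.5, 2.9, 0.0, 6.3, 0.3 → max 6.3
C regrets: 0.0, 1.6, 2.0, 6.6, 5.4 → max 6.6
D regrets: 6.0, 1.0, 5.9, 0.5, 0.0 → max 6.0
Smallest max regret = 6.0 → D.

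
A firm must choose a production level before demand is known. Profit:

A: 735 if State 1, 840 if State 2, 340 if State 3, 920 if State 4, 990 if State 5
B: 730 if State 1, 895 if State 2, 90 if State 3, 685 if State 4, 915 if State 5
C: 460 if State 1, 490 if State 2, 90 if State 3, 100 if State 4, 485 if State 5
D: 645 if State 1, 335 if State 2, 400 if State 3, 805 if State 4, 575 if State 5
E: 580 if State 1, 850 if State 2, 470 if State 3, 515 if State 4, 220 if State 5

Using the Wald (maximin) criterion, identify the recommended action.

A

Row minima: A=340, B=90, C=90, D=335, E=220
Best worst-case = 340 → A.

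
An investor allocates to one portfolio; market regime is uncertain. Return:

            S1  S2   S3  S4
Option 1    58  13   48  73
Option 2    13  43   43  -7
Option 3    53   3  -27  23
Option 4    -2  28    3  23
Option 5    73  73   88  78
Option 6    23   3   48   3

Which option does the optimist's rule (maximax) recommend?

Row maxima: Option 1=73, Option 2=43, Option 3=53, Option 4=28, Option 5=88, Option 6=48
Best best-case = 88 → Option 5.

Option 5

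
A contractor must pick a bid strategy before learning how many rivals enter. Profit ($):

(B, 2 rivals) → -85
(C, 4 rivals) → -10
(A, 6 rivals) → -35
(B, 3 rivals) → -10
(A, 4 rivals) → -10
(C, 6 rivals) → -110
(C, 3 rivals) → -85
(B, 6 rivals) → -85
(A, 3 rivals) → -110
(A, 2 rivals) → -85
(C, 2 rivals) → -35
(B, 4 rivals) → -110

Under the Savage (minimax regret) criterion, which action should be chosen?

C

Column bests: 2 rivals=-35, 3 rivals=-10, 4 rivals=-10, 6 rivals=-35.
A regrets: 50, 100, 0, 0 → max 100
B regrets: 50, 0, 100, 50 → max 100
C regrets: 0, 75, 0, 75 → max 75
Smallest max regret = 75 → C.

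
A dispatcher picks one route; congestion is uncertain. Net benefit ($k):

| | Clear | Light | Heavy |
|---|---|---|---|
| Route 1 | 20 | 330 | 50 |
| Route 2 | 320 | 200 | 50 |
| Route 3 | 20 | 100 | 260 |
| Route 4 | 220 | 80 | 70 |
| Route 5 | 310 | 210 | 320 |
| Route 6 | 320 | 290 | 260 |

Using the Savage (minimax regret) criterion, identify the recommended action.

Route 6

Column bests: Clear=320, Light=330, Heavy=320.
Route 1 regrets: 300, 0, 270 → max 300
Route 2 regrets: 0, 130, 270 → max 270
Route 3 regrets: 300, 230, 60 → max 300
Route 4 regrets: 100, 250, 250 → max 250
Route 5 regrets: 10, 120, 0 → max 120
Route 6 regrets: 0, 40, 60 → max 60
Smallest max regret = 60 → Route 6.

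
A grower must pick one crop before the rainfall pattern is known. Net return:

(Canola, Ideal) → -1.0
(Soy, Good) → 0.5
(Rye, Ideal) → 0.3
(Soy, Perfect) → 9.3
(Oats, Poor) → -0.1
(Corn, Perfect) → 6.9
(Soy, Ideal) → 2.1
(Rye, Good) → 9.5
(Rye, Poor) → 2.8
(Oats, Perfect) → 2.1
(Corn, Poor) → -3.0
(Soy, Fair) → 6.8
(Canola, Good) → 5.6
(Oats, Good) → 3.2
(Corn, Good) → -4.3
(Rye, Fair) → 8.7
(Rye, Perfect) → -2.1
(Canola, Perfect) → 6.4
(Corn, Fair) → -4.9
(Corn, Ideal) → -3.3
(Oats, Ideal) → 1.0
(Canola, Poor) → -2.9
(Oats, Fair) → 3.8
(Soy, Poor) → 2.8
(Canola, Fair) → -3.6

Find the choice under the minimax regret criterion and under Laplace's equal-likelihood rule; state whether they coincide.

minimax regret → Oats; laplace → Soy (disagree)

Column bests: Poor=2.8, Fair=8.7, Good=9.5, Ideal=2.1, Perfect=9.3.
Corn regrets: 5.8, 13.6, 13.8, 5.4, 2.4 → max 13.8
Oats regrets: 2.9, 4.9, 6.3, 1.1, 7.2 → max 7.2
Canola regrets: 5.7, 12.3, 3.9, 3.1, 2.9 → max 12.3
Soy regrets: 0.0, 1.9, 9.0, 0.0, 0.0 → max 9.0
Rye regrets: 0.0, 0.0, 0.0, 1.8, 11.4 → max 11.4
Smallest max regret = 7.2 → Oats.
Row averages: Corn=-1.72, Oats=2, Canola=0.9, Soy=4.3, Rye=3.84
Highest average = 4.3 → Soy.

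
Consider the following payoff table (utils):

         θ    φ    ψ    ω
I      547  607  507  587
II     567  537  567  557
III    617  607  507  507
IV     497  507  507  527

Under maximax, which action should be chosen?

Row maxima: I=607, II=567, III=617, IV=527
Best best-case = 617 → III.

III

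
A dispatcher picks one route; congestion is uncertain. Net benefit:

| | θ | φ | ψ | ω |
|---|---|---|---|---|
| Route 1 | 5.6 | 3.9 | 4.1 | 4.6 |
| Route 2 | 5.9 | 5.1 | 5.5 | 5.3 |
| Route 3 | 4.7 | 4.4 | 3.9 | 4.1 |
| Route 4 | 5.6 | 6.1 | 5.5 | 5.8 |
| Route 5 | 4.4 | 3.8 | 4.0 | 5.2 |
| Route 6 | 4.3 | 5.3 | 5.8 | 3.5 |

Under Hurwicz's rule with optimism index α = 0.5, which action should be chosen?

Route 1: 0.5·5.6 + 0.5·3.9 = 4.75
Route 2: 0.5·5.9 + 0.5·5.1 = 5.5
Route 3: 0.5·4.7 + 0.5·3.9 = 4.3
Route 4: 0.5·6.1 + 0.5·5.5 = 5.8
Route 5: 0.5·5.2 + 0.5·3.8 = 4.5
Route 6: 0.5·5.8 + 0.5·3.5 = 4.65
Highest Hurwicz score = 5.8 → Route 4.

Route 4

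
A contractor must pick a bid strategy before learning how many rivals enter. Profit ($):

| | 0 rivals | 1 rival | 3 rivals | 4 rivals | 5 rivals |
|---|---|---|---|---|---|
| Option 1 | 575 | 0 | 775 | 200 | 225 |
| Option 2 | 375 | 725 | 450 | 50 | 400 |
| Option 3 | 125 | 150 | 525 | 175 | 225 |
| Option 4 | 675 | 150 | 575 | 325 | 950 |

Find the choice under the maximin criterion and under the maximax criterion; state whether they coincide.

maximin → Option 4; maximax → Option 4 (agree)

Row minima: Option 1=0, Option 2=50, Option 3=125, Option 4=150
Best worst-case = 150 → Option 4.
Row maxima: Option 1=775, Option 2=725, Option 3=525, Option 4=950
Best best-case = 950 → Option 4.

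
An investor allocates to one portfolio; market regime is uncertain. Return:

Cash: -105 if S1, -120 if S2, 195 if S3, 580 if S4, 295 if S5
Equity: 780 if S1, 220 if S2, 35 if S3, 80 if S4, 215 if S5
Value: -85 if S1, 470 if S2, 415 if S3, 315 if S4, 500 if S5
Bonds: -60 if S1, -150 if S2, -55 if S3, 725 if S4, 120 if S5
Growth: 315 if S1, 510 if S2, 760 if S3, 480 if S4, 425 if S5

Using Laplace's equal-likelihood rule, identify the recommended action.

Growth

Row averages: Cash=169, Equity=266, Value=323, Bonds=116, Growth=498
Highest average = 498 → Growth.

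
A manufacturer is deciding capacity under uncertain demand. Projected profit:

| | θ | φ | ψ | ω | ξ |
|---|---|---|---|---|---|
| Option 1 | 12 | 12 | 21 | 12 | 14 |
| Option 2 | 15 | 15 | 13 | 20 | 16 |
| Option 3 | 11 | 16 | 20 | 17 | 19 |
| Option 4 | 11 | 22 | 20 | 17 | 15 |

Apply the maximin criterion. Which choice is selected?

Option 2

Row minima: Option 1=12, Option 2=13, Option 3=11, Option 4=11
Best worst-case = 13 → Option 2.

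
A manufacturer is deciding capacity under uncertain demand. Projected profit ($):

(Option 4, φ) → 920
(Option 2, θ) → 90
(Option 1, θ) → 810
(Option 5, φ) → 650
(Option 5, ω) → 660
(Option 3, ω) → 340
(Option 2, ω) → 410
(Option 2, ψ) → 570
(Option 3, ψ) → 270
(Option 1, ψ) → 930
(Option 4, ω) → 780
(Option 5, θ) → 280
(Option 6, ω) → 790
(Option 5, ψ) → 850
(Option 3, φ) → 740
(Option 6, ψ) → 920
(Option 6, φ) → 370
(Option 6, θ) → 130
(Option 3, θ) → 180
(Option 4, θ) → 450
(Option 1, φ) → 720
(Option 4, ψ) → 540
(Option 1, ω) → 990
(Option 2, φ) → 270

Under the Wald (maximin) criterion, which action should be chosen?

Option 1

Row minima: Option 1=720, Option 2=90, Option 3=180, Option 4=450, Option 5=280, Option 6=130
Best worst-case = 720 → Option 1.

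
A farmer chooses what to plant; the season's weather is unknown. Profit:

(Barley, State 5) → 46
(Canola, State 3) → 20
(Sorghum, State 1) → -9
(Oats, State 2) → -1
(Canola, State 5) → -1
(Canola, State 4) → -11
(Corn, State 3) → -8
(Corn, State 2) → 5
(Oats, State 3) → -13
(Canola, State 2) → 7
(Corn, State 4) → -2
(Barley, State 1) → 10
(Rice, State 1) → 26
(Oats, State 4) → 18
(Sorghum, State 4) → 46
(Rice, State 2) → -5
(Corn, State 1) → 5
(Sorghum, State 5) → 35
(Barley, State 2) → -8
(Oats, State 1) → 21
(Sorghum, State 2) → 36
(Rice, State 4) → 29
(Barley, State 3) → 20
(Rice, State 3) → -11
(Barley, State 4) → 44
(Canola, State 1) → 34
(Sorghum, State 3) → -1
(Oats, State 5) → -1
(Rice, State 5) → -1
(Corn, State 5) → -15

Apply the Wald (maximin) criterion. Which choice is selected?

Row minima: Rice=-11, Corn=-15, Sorghum=-9, Canola=-11, Barley=-8, Oats=-13
Best worst-case = -8 → Barley.

Barley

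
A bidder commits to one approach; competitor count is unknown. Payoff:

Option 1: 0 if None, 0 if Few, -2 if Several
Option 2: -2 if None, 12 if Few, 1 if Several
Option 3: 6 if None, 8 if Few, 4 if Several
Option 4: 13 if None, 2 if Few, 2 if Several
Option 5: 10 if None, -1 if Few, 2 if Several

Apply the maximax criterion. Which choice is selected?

Row maxima: Option 1=0, Option 2=12, Option 3=8, Option 4=13, Option 5=10
Best best-case = 13 → Option 4.

Option 4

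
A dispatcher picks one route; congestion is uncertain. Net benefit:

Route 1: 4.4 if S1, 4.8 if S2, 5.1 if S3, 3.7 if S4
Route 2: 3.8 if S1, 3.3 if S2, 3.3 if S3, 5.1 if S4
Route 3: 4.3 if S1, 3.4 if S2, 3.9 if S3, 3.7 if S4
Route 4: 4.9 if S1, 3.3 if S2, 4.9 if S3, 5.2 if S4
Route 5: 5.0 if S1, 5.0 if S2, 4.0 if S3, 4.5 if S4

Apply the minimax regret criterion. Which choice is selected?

Route 5

Column bests: S1=5.0, S2=5.0, S3=5.1, S4=5.2.
Route 1 regrets: 0.6, 0.2, 0.0, 1.5 → max 1.5
Route 2 regrets: 1.2, 1.7, 1.8, 0.1 → max 1.8
Route 3 regrets: 0.7, 1.6, 1.2, 1.5 → max 1.6
Route 4 regrets: 0.1, 1.7, 0.2, 0.0 → max 1.7
Route 5 regrets: 0.0, 0.0, 1.1, 0.7 → max 1.1
Smallest max regret = 1.1 → Route 5.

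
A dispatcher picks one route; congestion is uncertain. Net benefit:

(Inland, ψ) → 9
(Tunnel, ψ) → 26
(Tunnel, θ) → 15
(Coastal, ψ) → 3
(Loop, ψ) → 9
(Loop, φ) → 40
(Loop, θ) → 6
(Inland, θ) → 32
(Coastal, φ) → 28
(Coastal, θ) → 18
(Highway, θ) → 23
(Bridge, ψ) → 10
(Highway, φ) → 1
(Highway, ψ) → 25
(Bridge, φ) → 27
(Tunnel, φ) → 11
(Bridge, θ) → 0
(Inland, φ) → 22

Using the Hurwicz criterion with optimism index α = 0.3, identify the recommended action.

Loop

Bridge: 0.3·27 + 0.7·0 = 8.1
Tunnel: 0.3·26 + 0.7·11 = 15.5
Coastal: 0.3·28 + 0.7·3 = 10.5
Highway: 0.3·25 + 0.7·1 = 8.2
Inland: 0.3·32 + 0.7·9 = 15.9
Loop: 0.3·40 + 0.7·6 = 16.2
Highest Hurwicz score = 16.2 → Loop.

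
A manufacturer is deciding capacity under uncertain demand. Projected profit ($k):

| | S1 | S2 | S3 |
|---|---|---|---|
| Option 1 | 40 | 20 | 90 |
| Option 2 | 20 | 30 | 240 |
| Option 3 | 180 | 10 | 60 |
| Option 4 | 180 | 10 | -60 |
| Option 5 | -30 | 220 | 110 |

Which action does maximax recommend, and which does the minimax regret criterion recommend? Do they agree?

maximax → Option 2; minimax regret → Option 2 (agree)

Row maxima: Option 1=90, Option 2=240, Option 3=180, Option 4=180, Option 5=220
Best best-case = 240 → Option 2.
Column bests: S1=180, S2=220, S3=240.
Option 1 regrets: 140, 200, 150 → max 200
Option 2 regrets: 160, 190, 0 → max 190
Option 3 regrets: 0, 210, 180 → max 210
Option 4 regrets: 0, 210, 300 → max 300
Option 5 regrets: 210, 0, 130 → max 210
Smallest max regret = 190 → Option 2.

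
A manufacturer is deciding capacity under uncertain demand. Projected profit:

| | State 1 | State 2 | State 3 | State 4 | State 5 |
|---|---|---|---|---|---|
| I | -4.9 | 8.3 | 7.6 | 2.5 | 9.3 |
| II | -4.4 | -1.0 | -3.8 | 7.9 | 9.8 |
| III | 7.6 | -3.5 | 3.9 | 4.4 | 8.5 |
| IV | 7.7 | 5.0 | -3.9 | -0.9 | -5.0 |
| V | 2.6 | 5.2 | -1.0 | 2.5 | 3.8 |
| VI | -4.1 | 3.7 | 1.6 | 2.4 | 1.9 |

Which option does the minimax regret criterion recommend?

V

Column bests: State 1=7.7, State 2=8.3, State 3=7.6, State 4=7.9, State 5=9.8.
I regrets: 12.6, 0.0, 0.0, 5.4, 0.5 → max 12.6
II regrets: 12.1, 9.3, 11.4, 0.0, 0.0 → max 12.1
III regrets: 0.1, 11.8, 3.7, 3.5, 1.3 → max 11.8
IV regrets: 0.0, 3.3, 11.5, 8.8, 14.8 → max 14.8
V regrets: 5.1, 3.1, 8.6, 5.4, 6.0 → max 8.6
VI regrets: 11.8, 4.6, 6.0, 5.5, 7.9 → max 11.8
Smallest max regret = 8.6 → V.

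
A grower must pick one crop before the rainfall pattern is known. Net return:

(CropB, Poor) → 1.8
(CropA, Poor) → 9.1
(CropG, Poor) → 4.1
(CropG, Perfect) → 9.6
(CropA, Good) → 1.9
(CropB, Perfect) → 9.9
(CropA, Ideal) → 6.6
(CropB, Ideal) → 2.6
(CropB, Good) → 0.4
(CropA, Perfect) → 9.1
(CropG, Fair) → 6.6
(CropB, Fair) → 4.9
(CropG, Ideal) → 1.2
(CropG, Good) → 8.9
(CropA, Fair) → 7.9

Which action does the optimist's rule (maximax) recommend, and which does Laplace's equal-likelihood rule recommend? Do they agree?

maximax → CropB; laplace → CropA (disagree)

Row maxima: CropA=9.1, CropB=9.9, CropG=9.6
Best best-case = 9.9 → CropB.
Row averages: CropA=6.92, CropB=3.92, CropG=6.08
Highest average = 6.92 → CropA.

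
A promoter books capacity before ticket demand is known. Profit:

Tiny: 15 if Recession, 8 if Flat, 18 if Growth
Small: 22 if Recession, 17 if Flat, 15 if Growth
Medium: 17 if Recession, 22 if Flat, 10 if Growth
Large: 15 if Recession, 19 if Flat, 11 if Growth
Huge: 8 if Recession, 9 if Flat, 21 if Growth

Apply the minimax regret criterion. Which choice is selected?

Column bests: Recession=22, Flat=22, Growth=21.
Tiny regrets: 7, 14, 3 → max 14
Small regrets: 0, 5, 6 → max 6
Medium regrets: 5, 0, 11 → max 11
Large regrets: 7, 3, 10 → max 10
Huge regrets: 14, 13, 0 → max 14
Smallest max regret = 6 → Small.

Small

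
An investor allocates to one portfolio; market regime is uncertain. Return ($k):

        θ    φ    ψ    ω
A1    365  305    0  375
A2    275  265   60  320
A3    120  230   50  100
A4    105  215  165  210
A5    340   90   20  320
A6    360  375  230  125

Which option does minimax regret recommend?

Column bests: θ=365, φ=375, ψ=230, ω=375.
A1 regrets: 0, 70, 230, 0 → max 230
A2 regrets: 90, 110, 170, 55 → max 170
A3 regrets: 245, 145, 180, 275 → max 275
A4 regrets: 260, 160, 65, 165 → max 260
A5 regrets: 25, 285, 210, 55 → max 285
A6 regrets: 5, 0, 0, 250 → max 250
Smallest max regret = 170 → A2.

A2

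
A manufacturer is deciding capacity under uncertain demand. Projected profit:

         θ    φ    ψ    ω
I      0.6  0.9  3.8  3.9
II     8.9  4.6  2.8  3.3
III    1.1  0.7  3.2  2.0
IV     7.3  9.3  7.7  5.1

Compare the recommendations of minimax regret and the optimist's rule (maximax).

Column bests: θ=8.9, φ=9.3, ψ=7.7, ω=5.1.
I regrets: 8.3, 8.4, 3.9, 1.2 → max 8.4
II regrets: 0.0, 4.7, 4.9, 1.8 → max 4.9
III regrets: 7.8, 8.6, 4.5, 3.1 → max 8.6
IV regrets: 1.6, 0.0, 0.0, 0.0 → max 1.6
Smallest max regret = 1.6 → IV.
Row maxima: I=3.9, II=8.9, III=3.2, IV=9.3
Best best-case = 9.3 → IV.

minimax regret → IV; maximax → IV (agree)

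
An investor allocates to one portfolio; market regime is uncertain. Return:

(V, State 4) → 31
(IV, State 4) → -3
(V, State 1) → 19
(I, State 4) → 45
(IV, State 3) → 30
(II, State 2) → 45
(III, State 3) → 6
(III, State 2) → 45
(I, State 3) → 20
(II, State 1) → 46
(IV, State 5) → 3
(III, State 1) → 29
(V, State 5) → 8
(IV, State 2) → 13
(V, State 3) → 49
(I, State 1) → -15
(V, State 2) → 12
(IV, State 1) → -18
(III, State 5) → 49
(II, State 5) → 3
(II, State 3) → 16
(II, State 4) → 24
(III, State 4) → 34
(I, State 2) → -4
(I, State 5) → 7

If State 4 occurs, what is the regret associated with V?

Best payoff under State 4 is 45.
Regret = 45 − 31 = 14.

14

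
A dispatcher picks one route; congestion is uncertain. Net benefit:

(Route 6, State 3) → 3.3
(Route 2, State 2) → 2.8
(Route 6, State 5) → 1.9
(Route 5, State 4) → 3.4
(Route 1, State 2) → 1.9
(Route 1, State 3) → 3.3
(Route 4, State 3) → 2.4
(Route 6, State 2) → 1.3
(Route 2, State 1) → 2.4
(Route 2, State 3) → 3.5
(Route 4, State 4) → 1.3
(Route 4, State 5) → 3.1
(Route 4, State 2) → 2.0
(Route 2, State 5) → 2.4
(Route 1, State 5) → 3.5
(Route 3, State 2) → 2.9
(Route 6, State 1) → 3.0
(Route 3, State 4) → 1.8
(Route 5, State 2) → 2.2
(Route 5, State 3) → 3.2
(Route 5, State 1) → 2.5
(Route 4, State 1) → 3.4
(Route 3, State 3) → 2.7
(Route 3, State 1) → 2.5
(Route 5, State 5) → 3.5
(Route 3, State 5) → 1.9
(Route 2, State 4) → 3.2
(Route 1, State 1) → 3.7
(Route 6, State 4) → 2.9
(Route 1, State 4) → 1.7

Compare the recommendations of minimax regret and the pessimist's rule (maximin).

minimax regret → Route 5; maximin → Route 2 (disagree)

Column bests: State 1=3.7, State 2=2.9, State 3=3.5, State 4=3.4, State 5=3.5.
Route 1 regrets: 0.0, 1.0, 0.2, 1.7, 0.0 → max 1.7
Route 2 regrets: 1.3, 0.1, 0.0, 0.2, 1.1 → max 1.3
Route 3 regrets: 1.2, 0.0, 0.8, 1.6, 1.6 → max 1.6
Route 4 regrets: 0.3, 0.9, 1.1, 2.1, 0.4 → max 2.1
Route 5 regrets: 1.2, 0.7, 0.3, 0.0, 0.0 → max 1.2
Route 6 regrets: 0.7, 1.6, 0.2, 0.5, 1.6 → max 1.6
Smallest max regret = 1.2 → Route 5.
Row minima: Route 1=1.7, Route 2=2.4, Route 3=1.8, Route 4=1.3, Route 5=2.2, Route 6=1.3
Best worst-case = 2.4 → Route 2.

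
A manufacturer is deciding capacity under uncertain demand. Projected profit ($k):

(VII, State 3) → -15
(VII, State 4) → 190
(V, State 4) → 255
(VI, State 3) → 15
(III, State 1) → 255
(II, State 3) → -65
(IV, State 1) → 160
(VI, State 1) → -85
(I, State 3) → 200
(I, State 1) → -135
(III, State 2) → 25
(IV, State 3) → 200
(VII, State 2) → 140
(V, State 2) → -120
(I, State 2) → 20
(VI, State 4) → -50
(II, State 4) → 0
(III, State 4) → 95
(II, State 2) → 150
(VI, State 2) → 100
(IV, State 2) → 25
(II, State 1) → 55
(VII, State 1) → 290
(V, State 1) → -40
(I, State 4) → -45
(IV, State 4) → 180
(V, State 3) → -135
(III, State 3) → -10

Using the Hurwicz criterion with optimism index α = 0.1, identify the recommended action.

IV

I: 0.1·200 + 0.9·(-135) = -101.5
II: 0.1·150 + 0.9·(-65) = -43.5
III: 0.1·255 + 0.9·(-10) = 16.5
IV: 0.1·200 + 0.9·25 = 42.5
V: 0.1·255 + 0.9·(-135) = -96
VI: 0.1·100 + 0.9·(-85) = -66.5
VII: 0.1·290 + 0.9·(-15) = 15.5
Highest Hurwicz score = 42.5 → IV.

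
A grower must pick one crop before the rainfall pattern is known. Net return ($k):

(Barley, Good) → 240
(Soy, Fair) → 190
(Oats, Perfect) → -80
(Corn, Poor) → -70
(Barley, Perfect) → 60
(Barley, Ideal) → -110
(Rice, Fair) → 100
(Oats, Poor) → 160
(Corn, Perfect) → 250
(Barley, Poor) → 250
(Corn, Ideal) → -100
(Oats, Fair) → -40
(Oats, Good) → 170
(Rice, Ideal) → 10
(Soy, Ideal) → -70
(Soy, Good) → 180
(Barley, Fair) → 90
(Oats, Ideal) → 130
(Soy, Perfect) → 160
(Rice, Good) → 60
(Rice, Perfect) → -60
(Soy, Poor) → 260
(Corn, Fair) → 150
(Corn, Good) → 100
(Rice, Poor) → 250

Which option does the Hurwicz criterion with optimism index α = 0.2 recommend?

Rice

Soy: 0.2·260 + 0.8·(-70) = -4
Barley: 0.2·250 + 0.8·(-110) = -38
Rice: 0.2·250 + 0.8·(-60) = 2
Oats: 0.2·170 + 0.8·(-80) = -30
Corn: 0.2·250 + 0.8·(-100) = -30
Highest Hurwicz score = 2 → Rice.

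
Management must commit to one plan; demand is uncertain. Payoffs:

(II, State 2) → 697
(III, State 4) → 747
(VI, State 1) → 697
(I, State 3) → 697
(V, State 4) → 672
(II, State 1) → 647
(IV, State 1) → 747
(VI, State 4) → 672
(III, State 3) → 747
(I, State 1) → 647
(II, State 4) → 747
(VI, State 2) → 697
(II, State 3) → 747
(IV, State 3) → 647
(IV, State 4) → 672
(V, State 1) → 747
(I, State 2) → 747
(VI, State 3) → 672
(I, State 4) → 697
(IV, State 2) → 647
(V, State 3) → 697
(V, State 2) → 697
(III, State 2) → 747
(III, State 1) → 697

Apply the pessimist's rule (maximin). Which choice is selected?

Row minima: I=647, II=647, III=697, IV=647, V=672, VI=672
Best worst-case = 697 → III.

III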